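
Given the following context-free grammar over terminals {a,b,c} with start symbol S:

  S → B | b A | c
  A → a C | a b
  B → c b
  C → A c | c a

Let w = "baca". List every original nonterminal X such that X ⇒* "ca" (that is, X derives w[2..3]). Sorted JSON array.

CNF form of G:
  S -> T1 A | T2 T1 | c
  A -> T0 C | T0 T1
  B -> T2 T1
  C -> A T2 | T2 T0
  T0 -> a
  T1 -> b
  T2 -> c

CYK table (by increasing span) — only the sub-triangle for w[2..3]:
  [2..2]={S,T2}  "c"  orig:{S}
  [3..3]={T0}  "a"  orig:{}
  [2..3]={C}  "ca"

Original NTs in T[2,3] deriving "ca": ["C"]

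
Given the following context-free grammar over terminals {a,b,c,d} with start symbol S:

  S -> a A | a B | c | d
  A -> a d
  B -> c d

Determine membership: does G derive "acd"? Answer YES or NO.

CNF form of G:
  S -> T0 A | T0 B | c | d
  A -> T0 T1
  B -> T2 T1
  T0 -> a
  T1 -> d
  T2 -> c

Fill CYK table bottom-up:
  cell(0,0) a: {T0}  orig:{}
  cell(1,1) c: {S,T2}  orig:{S}
  cell(2,2) d: {S,T1}  orig:{S}
  cell(0,1) ac: ∅
  cell(1,2) cd: {B}
  cell(0,2) acd: {S}

S ∈ T[0,2] ⇒ YES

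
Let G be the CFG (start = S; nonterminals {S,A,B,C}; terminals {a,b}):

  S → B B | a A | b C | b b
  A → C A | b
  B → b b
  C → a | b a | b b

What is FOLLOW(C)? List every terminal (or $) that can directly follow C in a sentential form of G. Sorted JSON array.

FIRST iteration:
iter 1:
  A via A→b: +{b}
  B via B→b b: +{b}
  C via C→a: +{a}
  C via C→b a: +{b}
  S via S→B B: +{b}
  S via S→a A: +{a}
  S: {a,b}  A: {b}  B: {b}  C: {a,b}
iter 2:
  A via A→C A: +{a}
  S: {a,b}  A: {a,b}  B: {b}  C: {a,b}
iter 3: (no change)
  S: {a,b}  A: {a,b}  B: {b}  C: {a,b}

Compute FOLLOW by fixpoint:
FOLLOW(S) := {$}
round 1:
  A→C A: FOLLOW(C) ⊇ FIRST(A) = {a,b}; new: +{a,b}
  S→B B: FOLLOW(B) ⊇ FIRST(B) = {b}; new: +{b}
  S→B B: FOLLOW(B) ⊇ FOLLOW(S) ⊇ {$}; new: +{$}
  S→a A: FOLLOW(A) ⊇ FOLLOW(S) ⊇ {$}; new: +{$}
  S→b C: FOLLOW(C) ⊇ FOLLOW(S) ⊇ {$}; new: +{$}
  FOLLOW(S)={$}  FOLLOW(A)={$}  FOLLOW(B)={$,b}  FOLLOW(C)={$,a,b}
round 2: (stable)
  FOLLOW(S)={$}  FOLLOW(A)={$}  FOLLOW(B)={$,b}  FOLLOW(C)={$,a,b}

FOLLOW(C) = ["$", "a", "b"]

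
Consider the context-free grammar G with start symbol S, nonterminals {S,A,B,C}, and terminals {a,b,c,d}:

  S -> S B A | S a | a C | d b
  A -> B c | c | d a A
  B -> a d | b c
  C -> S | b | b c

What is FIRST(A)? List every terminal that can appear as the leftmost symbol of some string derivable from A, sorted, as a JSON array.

FIRST sets, iterate to fixpoint:
iter 1:
  A via A→c: +{c}
  A via A→d a A: +{d}
  B via B→a d: +{a}
  B via B→b c: +{b}
  C via C→b: +{b}
  S via S→a C: +{a}
  S via S→d b: +{d}
  FIRST[S]={a,d}  FIRST[A]={c,d}  FIRST[B]={a,b}  FIRST[C]={b}
iter 2:
  A via A→B c: +{a,b}
  C via C→S: +{a,d}
  FIRST[S]={a,d}  FIRST[A]={a,b,c,d}  FIRST[B]={a,b}  FIRST[C]={a,b,d}
iter 3: (no change)
  FIRST[S]={a,d}  FIRST[A]={a,b,c,d}  FIRST[B]={a,b}  FIRST[C]={a,b,d}

FIRST(A) = ["a", "b", "c", "d"]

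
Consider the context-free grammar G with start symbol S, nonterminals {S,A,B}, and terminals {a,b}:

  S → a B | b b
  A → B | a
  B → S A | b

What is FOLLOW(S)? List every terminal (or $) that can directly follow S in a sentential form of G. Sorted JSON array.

FIRST iteration:
round 1:
  A via A→a: +{a}
  B via B→b: +{b}
  S via S→a B: +{a}
  S via S→b b: +{b}
  FIRST[S]={a,b}  FIRST[A]={a}  FIRST[B]={b}
round 2:
  A via A→B: +{b}
  B via B→S A: +{a}
  FIRST[S]={a,b}  FIRST[A]={a,b}  FIRST[B]={a,b}
round 3: — fixpoint
  FIRST[S]={a,b}  FIRST[A]={a,b}  FIRST[B]={a,b}

FOLLOW sets:
seed FOLLOW(S) with $
iter 1:
  B→S A: FOLLOW(S) ⊇ FIRST(A) = {a,b}; new: +{a,b}
  S→a B: FOLLOW(B) ⊇ FOLLOW(S) ⊇ {$,a,b}; new: +{$,a,b}
  FOLLOW(S)={$,a,b}  FOLLOW(A)={}  FOLLOW(B)={$,a,b}
iter 2:
  B→S A: FOLLOW(A) ⊇ FOLLOW(B) ⊇ {$,a,b}; new: +{$,a,b}
  FOLLOW(S)={$,a,b}  FOLLOW(A)={$,a,b}  FOLLOW(B)={$,a,b}
iter 3: done
  FOLLOW(S)={$,a,b}  FOLLOW(A)={$,a,b}  FOLLOW(B)={$,a,b}

FOLLOW(S) = ["$", "a", "b"]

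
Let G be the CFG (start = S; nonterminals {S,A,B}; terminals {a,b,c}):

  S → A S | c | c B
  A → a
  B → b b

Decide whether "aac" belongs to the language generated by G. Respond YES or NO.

CNF form of G:
  S -> A S | T1 B | c
  A -> a
  B -> T0 T0
  T0 -> b
  T1 -> c

Fill CYK table bottom-up:
  cell(0,0) a: {A}
  cell(1,1) a: {A}
  cell(2,2) c: {S,T1}  orig:{S}
  cell(0,1) aa: ∅
  cell(1,2) ac: {S}
  cell(0,2) aac: {S}

S ∈ T[0,2] ⇒ YES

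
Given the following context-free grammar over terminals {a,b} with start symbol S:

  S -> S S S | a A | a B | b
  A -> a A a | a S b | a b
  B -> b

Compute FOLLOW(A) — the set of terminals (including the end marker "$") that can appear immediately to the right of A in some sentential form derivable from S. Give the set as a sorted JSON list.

FIRST iteration:
iter 1:
  A via A→a A a: +{a}
  B via B→b: +{b}
  S via S→a A: +{a}
  S via S→b: +{b}
  FIRST(S)={a,b}  FIRST(A)={a}  FIRST(B)={b}
iter 2: — fixpoint
  FIRST(S)={a,b}  FIRST(A)={a}  FIRST(B)={b}

Compute FOLLOW by fixpoint:
FOLLOW(S) := {$}
pass 1:
  A→a A a: FOLLOW(A) ⊇ FIRST(a) = {a}; new: +{a}
  A→a S b: FOLLOW(S) ⊇ FIRST(b) = {b}; new: +{b}
  S→S S S: FOLLOW(S) ⊇ FIRST(S) = {a,b}; new: +{a}
  S→a A: FOLLOW(A) ⊇ FOLLOW(S) ⊇ {$,a,b}; new: +{$,b}
  S→a B: FOLLOW(B) ⊇ FOLLOW(S) ⊇ {$,a,b}; new: +{$,a,b}
  FOLLOW[S]={$,a,b}  FOLLOW[A]={$,a,b}  FOLLOW[B]={$,a,b}
pass 2: — fixpoint
  FOLLOW[S]={$,a,b}  FOLLOW[A]={$,a,b}  FOLLOW[B]={$,a,b}

FOLLOW(A) = ["$", "a", "b"]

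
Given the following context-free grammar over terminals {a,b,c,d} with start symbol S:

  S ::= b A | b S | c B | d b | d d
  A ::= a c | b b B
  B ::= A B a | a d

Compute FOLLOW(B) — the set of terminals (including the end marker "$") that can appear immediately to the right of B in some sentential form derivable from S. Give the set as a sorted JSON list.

Compute FIRST by fixpoint:
iter 1:
  A via A→a c: +{a}
  A via A→b b B: +{b}
  B via B→A B a: +{a,b}
  S via S→b A: +{b}
  S via S→c B: +{c}
  S via S→d b: +{d}
  FIRST[S]={b,c,d}  FIRST[A]={a,b}  FIRST[B]={a,b}
iter 2: done
  FIRST[S]={b,c,d}  FIRST[A]={a,b}  FIRST[B]={a,b}

FOLLOW sets:
seed FOLLOW(S) with $
round 1:
  B→A B a: FOLLOW(A) ⊇ FIRST(B) = {a,b}; new: +{a,b}
  B→A B a: FOLLOW(B) ⊇ FIRST(a) = {a}; new: +{a}
  S→b A: FOLLOW(A) ⊇ FOLLOW(S) ⊇ {$}; new: +{$}
  S→c B: FOLLOW(B) ⊇ FOLLOW(S) ⊇ {$}; new: +{$}
  FOLLOW[S]={$}  FOLLOW[A]={$,a,b}  FOLLOW[B]={$,a}
round 2:
  A→b b B: FOLLOW(B) ⊇ FOLLOW(A) ⊇ {$,a,b}; new: +{b}
  FOLLOW[S]={$}  FOLLOW[A]={$,a,b}  FOLLOW[B]={$,a,b}
round 3: (no change)
  FOLLOW[S]={$}  FOLLOW[A]={$,a,b}  FOLLOW[B]={$,a,b}

FOLLOW(B) = ["$", "a", "b"]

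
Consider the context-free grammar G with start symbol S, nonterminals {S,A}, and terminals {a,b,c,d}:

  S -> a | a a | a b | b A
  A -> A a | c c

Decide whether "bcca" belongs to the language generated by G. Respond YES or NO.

Convert to CNF:
  S -> T0 T0 | T0 T2 | T2 A | a
  A -> A T0 | T1 T1
  T0 -> a
  T1 -> c
  T2 -> b

CYK fill:
  cell(0,0) b: {T2}  orig:{}
  cell(1,1) c: {T1}  orig:{}
  cell(2,2) c: {T1}  orig:{}
  cell(3,3) a: {S,T0}  orig:{S}
  cell(0,1) bc: ∅
  cell(1,2) cc: {A}
  cell(2,3) ca: ∅
  cell(0,2) bcc: {S}
  cell(1,3) cca: {A}
  cell(0,3) bcca: {S}

S ∈ T[0,3] ⇒ YES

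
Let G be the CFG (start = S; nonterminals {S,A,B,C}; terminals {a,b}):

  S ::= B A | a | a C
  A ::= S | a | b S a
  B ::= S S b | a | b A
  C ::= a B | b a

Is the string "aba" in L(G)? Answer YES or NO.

CNF form of G:
  S -> B A | T0 C | a
  A -> B A | T0 C | T1 X2 | a
  B -> S X3 | T1 A | a
  C -> T0 B | T1 T0
  T0 -> a
  T1 -> b
  X2 -> S T0
  X3 -> S T1

CYK fill:
  cell(0,0) a: {A,B,S,T0}  orig:{A,B,S}
  cell(1,1) b: {T1}  orig:{}
  cell(2,2) a: {A,B,S,T0}  orig:{A,B,S}
  cell(0,1) ab: {X3}  orig:{}
  cell(1,2) ba: {B,C}
  cell(0,2) aba: {A,C,S}

S ∈ T[0,2] ⇒ YES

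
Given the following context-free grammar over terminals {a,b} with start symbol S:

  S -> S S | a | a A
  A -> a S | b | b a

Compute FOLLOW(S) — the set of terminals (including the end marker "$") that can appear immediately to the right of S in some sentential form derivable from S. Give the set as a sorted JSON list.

Compute FIRST by fixpoint:
iter 1:
  A via A→a S: +{a}
  A via A→b: +{b}
  S via S→a: +{a}
  FIRST(S)={a}  FIRST(A)={a,b}
iter 2: (stable)
  FIRST(S)={a}  FIRST(A)={a,b}

Compute FOLLOW by fixpoint:
FOLLOW(S) := {$}
pass 1:
  S→S S: FOLLOW(S) ⊇ FIRST(S) = {a}; new: +{a}
  S→a A: FOLLOW(A) ⊇ FOLLOW(S) ⊇ {$,a}; new: +{$,a}
  S: {$,a}  A: {$,a}
pass 2: (stable)
  S: {$,a}  A: {$,a}

FOLLOW(S) = ["$", "a"]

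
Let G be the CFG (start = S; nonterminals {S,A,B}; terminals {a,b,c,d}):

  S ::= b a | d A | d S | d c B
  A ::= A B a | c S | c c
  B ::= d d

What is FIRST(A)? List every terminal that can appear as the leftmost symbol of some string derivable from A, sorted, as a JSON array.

FIRST sets, iterate to fixpoint:
round 1:
  A via A→c S: +{c}
  B via B→d d: +{d}
  S via S→b a: +{b}
  S via S→d A: +{d}
  S: {b,d}  A: {c}  B: {d}
round 2: — fixpoint
  S: {b,d}  A: {c}  B: {d}

FIRST(A) = ["c"]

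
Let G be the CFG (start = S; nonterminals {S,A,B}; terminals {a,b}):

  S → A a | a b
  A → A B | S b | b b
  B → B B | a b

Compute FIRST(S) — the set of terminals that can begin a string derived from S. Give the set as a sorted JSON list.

FIRST iteration:
pass 1:
  A via A→b b: +{b}
  B via B→a b: +{a}
  S via S→A a: +{b}
  S via S→a b: +{a}
  S: {a,b}  A: {b}  B: {a}
pass 2:
  A via A→S b: +{a}
  S: {a,b}  A: {a,b}  B: {a}
pass 3: done
  S: {a,b}  A: {a,b}  B: {a}

FIRST(S) = ["a", "b"]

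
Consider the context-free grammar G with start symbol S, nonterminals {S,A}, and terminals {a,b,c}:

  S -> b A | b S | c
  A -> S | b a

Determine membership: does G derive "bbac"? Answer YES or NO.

Convert to CNF:
  S -> T0 A | T0 S | c
  A -> T0 A | T0 S | T0 T1 | c
  T0 -> b
  T1 -> a

CYK table (by increasing span):
  T[0,0] 'b' = {T0}  orig:{}
  T[1,1] 'b' = {T0}  orig:{}
  T[2,2] 'a' = {T1}  orig:{}
  T[3,3] 'c' = {A,S}
  T[0,1] 'bb' = ∅
  T[1,2] 'ba' = {A}
  T[2,3] 'ac' = ∅
  T[0,2] 'bba' = {A,S}
  T[1,3] 'bac' = ∅
  T[0,3] 'bbac' = ∅

S ∉ T[0,3] ⇒ NO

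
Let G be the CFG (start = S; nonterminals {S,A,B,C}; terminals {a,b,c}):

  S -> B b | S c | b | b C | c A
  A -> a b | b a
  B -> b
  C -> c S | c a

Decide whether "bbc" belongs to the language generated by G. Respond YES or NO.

CNF form of G:
  S -> B T1 | S T2 | T1 C | T2 A | b
  A -> T0 T1 | T1 T0
  B -> b
  C -> T2 S | T2 T0
  T0 -> a
  T1 -> b
  T2 -> c

Fill CYK table bottom-up:
  [0..0]={B,S,T1}  "b"  orig:{B,S}
  [1..1]={B,S,T1}  "b"  orig:{B,S}
  [2..2]={T2}  "c"  orig:{}
  [0..1]={S}  "bb"
  [1..2]={S}  "bc"
  [0..2]={S}  "bbc"

S ∈ T[0,2] ⇒ YES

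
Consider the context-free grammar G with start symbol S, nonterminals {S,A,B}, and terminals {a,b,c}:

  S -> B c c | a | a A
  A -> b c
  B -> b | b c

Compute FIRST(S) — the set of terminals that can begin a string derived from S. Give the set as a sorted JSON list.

Compute FIRST by fixpoint:
[1]
  A via A→b c: +{b}
  B via B→b: +{b}
  S via S→B c c: +{b}
  S via S→a: +{a}
  FIRST(S)={a,b}  FIRST(A)={b}  FIRST(B)={b}
[2] done
  FIRST(S)={a,b}  FIRST(A)={b}  FIRST(B)={b}

FIRST(S) = ["a", "b"]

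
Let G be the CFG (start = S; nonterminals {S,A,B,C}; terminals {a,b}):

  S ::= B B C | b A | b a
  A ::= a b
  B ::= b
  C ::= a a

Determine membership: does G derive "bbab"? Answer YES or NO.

CNF form of G:
  S -> B X2 | T1 A | T1 T0
  A -> T0 T1
  B -> b
  C -> T0 T0
  T0 -> a
  T1 -> b
  X2 -> B C

CYK table (by increasing span):
  [0..0]={B,T1}  "b"  orig:{B}
  [1..1]={B,T1}  "b"  orig:{B}
  [2..2]={T0}  "a"  orig:{}
  [3..3]={B,T1}  "b"  orig:{B}
  [0..1]=∅  "bb"
  [1..2]={S}  "ba"
  [2..3]={A}  "ab"
  [0..2]=∅  "bba"
  [1..3]={S}  "bab"
  [0..3]=∅  "bbab"

S ∉ T[0,3] ⇒ NO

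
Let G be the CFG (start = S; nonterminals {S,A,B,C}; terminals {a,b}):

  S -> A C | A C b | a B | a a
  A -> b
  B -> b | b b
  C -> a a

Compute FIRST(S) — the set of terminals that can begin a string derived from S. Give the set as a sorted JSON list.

FIRST iteration:
[1]
  A via A→b: +{b}
  B via B→b: +{b}
  C via C→a a: +{a}
  S via S→A C: +{b}
  S via S→a B: +{a}
  S: {a,b}  A: {b}  B: {b}  C: {a}
[2] done
  S: {a,b}  A: {b}  B: {b}  C: {a}

FIRST(S) = ["a", "b"]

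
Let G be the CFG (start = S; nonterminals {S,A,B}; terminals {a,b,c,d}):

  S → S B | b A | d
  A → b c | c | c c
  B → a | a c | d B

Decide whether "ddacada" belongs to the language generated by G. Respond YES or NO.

CNF form of G:
  S -> S B | T0 A | d
  A -> T0 T1 | T1 T1 | c
  B -> T2 T1 | T3 B | a
  T0 -> b
  T1 -> c
  T2 -> a
  T3 -> d

CYK fill:
  [0..0]={S,T3}  "d"  orig:{S}
  [1..1]={S,T3}  "d"  orig:{S}
  [2..2]={B,T2}  "a"  orig:{B}
  [3..3]={A,T1}  "c"  orig:{A}
  [4..4]={B,T2}  "a"  orig:{B}
  [5..5]={S,T3}  "d"  orig:{S}
  [6..6]={B,T2}  "a"  orig:{B}
  [0..1]=∅  "dd"
  [1..2]={B,S}  "da"
  [2..3]={B}  "ac"
  [3..4]=∅  "ca"
  [4..5]=∅  "ad"
  [5..6]={B,S}  "da"
  [0..2]={B,S}  "dda"
  [1..3]={B,S}  "dac"
  [2..4]=∅  "aca"
  [3..5]=∅  "cad"
  [4..6]=∅  "ada"
  [0..3]={B,S}  "ddac"
  [1..4]={S}  "daca"
  [2..5]=∅  "acad"
  [3..6]=∅  "cada"
  [0..4]={S}  "ddaca"
  [1..5]=∅  "dacad"
  [2..6]=∅  "acada"
  [0..5]=∅  "ddacad"
  [1..6]={S}  "dacada"
  [0..6]={S}  "ddacada"

S ∈ T[0,6] ⇒ YES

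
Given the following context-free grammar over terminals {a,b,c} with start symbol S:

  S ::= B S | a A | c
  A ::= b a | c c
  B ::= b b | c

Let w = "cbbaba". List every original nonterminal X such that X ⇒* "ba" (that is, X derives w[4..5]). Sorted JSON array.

CNF form of G:
  S -> B S | T1 A | c
  A -> T0 T1 | T2 T2
  B -> T0 T0 | c
  T0 -> b
  T1 -> a
  T2 -> c

CYK fill (cells [i..j] with 4 ≤ i ≤ j ≤ 5 only):
  T[4,4] 'b' = {T0}  orig:{}
  T[5,5] 'a' = {T1}  orig:{}
  T[4,5] 'ba' = {A}

Original NTs in T[4,5] deriving "ba": ["A"]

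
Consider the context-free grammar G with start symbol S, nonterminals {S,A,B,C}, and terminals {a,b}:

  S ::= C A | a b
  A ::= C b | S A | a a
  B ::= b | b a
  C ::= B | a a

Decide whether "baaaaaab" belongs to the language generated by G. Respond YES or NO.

CNF form of G:
  S -> C A | T1 T0
  A -> C T0 | S A | T1 T1
  B -> T0 T1 | b
  C -> T0 T1 | T1 T1 | b
  T0 -> b
  T1 -> a

CYK fill:
  T[0,0] 'b' = {B,C,T0}  orig:{B,C}
  T[1,1] 'a' = {T1}  orig:{}
  T[2,2] 'a' = {T1}  orig:{}
  T[3,3] 'a' = {T1}  orig:{}
  T[4,4] 'a' = {T1}  orig:{}
  T[5,5] 'a' = {T1}  orig:{}
  T[6,6] 'a' = {T1}  orig:{}
  T[7,7] 'b' = {B,C,T0}  orig:{B,C}
  T[0,1] 'ba' = {B,C}
  T[1,2] 'aa' = {A,C}
  T[2,3] 'aa' = {A,C}
  T[3,4] 'aa' = {A,C}
  T[4,5] 'aa' = {A,C}
  T[5,6] 'aa' = {A,C}
  T[6,7] 'ab' = {S}
  T[0,2] 'baa' = {S}
  T[1,3] 'aaa' = ∅
  T[2,4] 'aaa' = ∅
  T[3,5] 'aaa' = ∅
  T[4,6] 'aaa' = ∅
  T[5,7] 'aab' = {A}
  T[0,3] 'baaa' = {S}
  T[1,4] 'aaaa' = {S}
  T[2,5] 'aaaa' = {S}
  T[3,6] 'aaaa' = {S}
  T[4,7] 'aaab' = ∅
  T[0,4] 'baaaa' = {A}
  T[1,5] 'aaaaa' = ∅
  T[2,6] 'aaaaa' = ∅
  T[3,7] 'aaaab' = {S}
  T[0,5] 'baaaaa' = {A}
  T[1,6] 'aaaaaa' = {A}
  T[2,7] 'aaaaab' = ∅
  T[0,6] 'baaaaaa' = {S}
  T[1,7] 'aaaaaab' = {A}
  T[0,7] 'baaaaaab' = {S}

S ∈ T[0,7] ⇒ YES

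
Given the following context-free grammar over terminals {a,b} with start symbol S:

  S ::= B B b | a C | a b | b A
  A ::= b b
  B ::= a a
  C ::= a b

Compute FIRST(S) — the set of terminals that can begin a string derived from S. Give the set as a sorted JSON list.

FIRST sets, iterate to fixpoint:
iter 1:
  A via A→b b: +{b}
  B via B→a a: +{a}
  C via C→a b: +{a}
  S via S→B B b: +{a}
  S via S→b A: +{b}
  FIRST[S]={a,b}  FIRST[A]={b}  FIRST[B]={a}  FIRST[C]={a}
iter 2: — fixpoint
  FIRST[S]={a,b}  FIRST[A]={b}  FIRST[B]={a}  FIRST[C]={a}

FIRST(S) = ["a", "b"]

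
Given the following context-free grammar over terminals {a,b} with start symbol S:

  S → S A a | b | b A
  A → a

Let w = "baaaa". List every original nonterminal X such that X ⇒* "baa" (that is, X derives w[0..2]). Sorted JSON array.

CNF form of G:
  S -> S X2 | T1 A | b
  A -> a
  T0 -> a
  T1 -> b
  X2 -> A T0

Fill CYK table bottom-up, restricted to cells inside w[0..2]:
  cell(0,0) b: {S,T1}  orig:{S}
  cell(1,1) a: {A,T0}  orig:{A}
  cell(2,2) a: {A,T0}  orig:{A}
  cell(0,1) ba: {S}
  cell(1,2) aa: {X2}  orig:{}
  cell(0,2) baa: {S}

Original NTs in T[0,2] deriving "baa": ["S"]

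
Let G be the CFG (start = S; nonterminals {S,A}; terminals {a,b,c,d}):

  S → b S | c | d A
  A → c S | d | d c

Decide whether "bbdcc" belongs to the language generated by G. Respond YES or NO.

Convert to CNF:
  S -> T1 A | T2 S | c
  A -> T0 S | T1 T0 | d
  T0 -> c
  T1 -> d
  T2 -> b

CYK table (by increasing span):
  [0..0]={T2}  "b"  orig:{}
  [1..1]={T2}  "b"  orig:{}
  [2..2]={A,T1}  "d"  orig:{A}
  [3..3]={S,T0}  "c"  orig:{S}
  [4..4]={S,T0}  "c"  orig:{S}
  [0..1]=∅  "bb"
  [1..2]=∅  "bd"
  [2..3]={A}  "dc"
  [3..4]={A}  "cc"
  [0..2]=∅  "bbd"
  [1..3]=∅  "bdc"
  [2..4]={S}  "dcc"
  [0..3]=∅  "bbdc"
  [1..4]={S}  "bdcc"
  [0..4]={S}  "bbdcc"

S ∈ T[0,4] ⇒ YES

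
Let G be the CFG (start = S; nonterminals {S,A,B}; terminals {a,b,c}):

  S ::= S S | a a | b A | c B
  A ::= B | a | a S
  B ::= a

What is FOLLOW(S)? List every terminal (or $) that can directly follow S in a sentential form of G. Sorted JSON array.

FIRST sets, iterate to fixpoint:
[1]
  A via A→a: +{a}
  B via B→a: +{a}
  S via S→a a: +{a}
  S via S→b A: +{b}
  S via S→c B: +{c}
  S: {a,b,c}  A: {a}  B: {a}
[2] (no change)
  S: {a,b,c}  A: {a}  B: {a}

Compute FOLLOW by fixpoint:
FOLLOW(S) := {$}
pass 1:
  S→S S: FOLLOW(S) ⊇ FIRST(S) = {a,b,c}; new: +{a,b,c}
  S→b A: FOLLOW(A) ⊇ FOLLOW(S) ⊇ {$,a,b,c}; new: +{$,a,b,c}
  S→c B: FOLLOW(B) ⊇ FOLLOW(S) ⊇ {$,a,b,c}; new: +{$,a,b,c}
  S: {$,a,b,c}  A: {$,a,b,c}  B: {$,a,b,c}
pass 2: (stable)
  S: {$,a,b,c}  A: {$,a,b,c}  B: {$,a,b,c}

FOLLOW(S) = ["$", "a", "b", "c"]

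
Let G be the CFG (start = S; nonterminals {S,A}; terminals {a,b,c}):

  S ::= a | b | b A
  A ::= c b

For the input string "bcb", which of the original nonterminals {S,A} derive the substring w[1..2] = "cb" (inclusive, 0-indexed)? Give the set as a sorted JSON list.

Convert to CNF:
  S -> T1 A | a | b
  A -> T0 T1
  T0 -> c
  T1 -> b

CYK table (by increasing span), restricted to cells inside w[1..2]:
  T[1,1] 'c' = {T0}  orig:{}
  T[2,2] 'b' = {S,T1}  orig:{S}
  T[1,2] 'cb' = {A}

Original NTs in T[1,2] deriving "cb": ["A"]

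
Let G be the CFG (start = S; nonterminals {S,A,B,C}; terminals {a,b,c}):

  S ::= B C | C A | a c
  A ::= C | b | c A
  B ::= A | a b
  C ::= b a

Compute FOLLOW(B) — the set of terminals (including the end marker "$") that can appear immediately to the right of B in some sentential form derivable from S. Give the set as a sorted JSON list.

FIRST iteration:
pass 1:
  A via A→b: +{b}
  A via A→c A: +{c}
  B via B→A: +{b,c}
  B via B→a b: +{a}
  C via C→b a: +{b}
  S via S→B C: +{a,b,c}
  FIRST(S)={a,b,c}  FIRST(A)={b,c}  FIRST(B)={a,b,c}  FIRST(C)={b}
pass 2: (no change)
  FIRST(S)={a,b,c}  FIRST(A)={b,c}  FIRST(B)={a,b,c}  FIRST(C)={b}

Compute FOLLOW by fixpoint:
initialize: $ ∈ FOLLOW(S)
round 1:
  S→B C: FOLLOW(B) ⊇ FIRST(C) = {b}; new: +{b}
  S→B C: FOLLOW(C) ⊇ FOLLOW(S) ⊇ {$}; new: +{$}
  S→C A: FOLLOW(C) ⊇ FIRST(A) = {b,c}; new: +{b,c}
  S→C A: FOLLOW(A) ⊇ FOLLOW(S) ⊇ {$}; new: +{$}
  FOLLOW(S)={$}  FOLLOW(A)={$}  FOLLOW(B)={b}  FOLLOW(C)={$,b,c}
round 2:
  B→A: FOLLOW(A) ⊇ FOLLOW(B) ⊇ {b}; new: +{b}
  FOLLOW(S)={$}  FOLLOW(A)={$,b}  FOLLOW(B)={b}  FOLLOW(C)={$,b,c}
round 3: — fixpoint
  FOLLOW(S)={$}  FOLLOW(A)={$,b}  FOLLOW(B)={b}  FOLLOW(C)={$,b,c}

FOLLOW(B) = ["b"]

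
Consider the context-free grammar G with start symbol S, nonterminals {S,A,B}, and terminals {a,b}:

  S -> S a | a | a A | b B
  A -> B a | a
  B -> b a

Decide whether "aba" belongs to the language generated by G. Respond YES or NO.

Convert to CNF:
  S -> S T0 | T0 A | T1 B | a
  A -> B T0 | a
  B -> T1 T0
  T0 -> a
  T1 -> b

CYK table (by increasing span):
  cell(0,0) a: {A,S,T0}  orig:{A,S}
  cell(1,1) b: {T1}  orig:{}
  cell(2,2) a: {A,S,T0}  orig:{A,S}
  cell(0,1) ab: ∅
  cell(1,2) ba: {B}
  cell(0,2) aba: ∅

S ∉ T[0,2] ⇒ NO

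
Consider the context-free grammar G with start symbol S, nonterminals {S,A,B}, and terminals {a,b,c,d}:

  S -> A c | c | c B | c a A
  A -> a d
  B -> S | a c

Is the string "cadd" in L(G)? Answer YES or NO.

Convert to CNF:
  S -> A T2 | T2 B | T2 X4 | c
  A -> T0 T1
  B -> A T2 | T0 T2 | T2 B | T2 X3 | c
  T0 -> a
  T1 -> d
  T2 -> c
  X3 -> T0 A
  X4 -> T0 A

CYK table (by increasing span):
  [0..0]={B,S,T2}  "c"  orig:{B,S}
  [1..1]={T0}  "a"  orig:{}
  [2..2]={T1}  "d"  orig:{}
  [3..3]={T1}  "d"  orig:{}
  [0..1]=∅  "ca"
  [1..2]={A}  "ad"
  [2..3]=∅  "dd"
  [0..2]=∅  "cad"
  [1..3]=∅  "add"
  [0..3]=∅  "cadd"

S ∉ T[0,3] ⇒ NO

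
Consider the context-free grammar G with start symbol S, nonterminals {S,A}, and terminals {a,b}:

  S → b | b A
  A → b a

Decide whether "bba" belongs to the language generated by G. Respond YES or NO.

CNF form of G:
  S -> T0 A | b
  A -> T0 T1
  T0 -> b
  T1 -> a

CYK fill:
  [0..0]={S,T0}  "b"  orig:{S}
  [1..1]={S,T0}  "b"  orig:{S}
  [2..2]={T1}  "a"  orig:{}
  [0..1]=∅  "bb"
  [1..2]={A}  "ba"
  [0..2]={S}  "bba"

S ∈ T[0,2] ⇒ YES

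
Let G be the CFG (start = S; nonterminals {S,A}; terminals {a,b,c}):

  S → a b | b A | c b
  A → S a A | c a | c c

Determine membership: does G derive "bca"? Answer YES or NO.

CNF form of G:
  S -> T0 T2 | T1 T2 | T2 A
  A -> S X3 | T1 T0 | T1 T1
  T0 -> a
  T1 -> c
  T2 -> b
  X3 -> T0 A

CYK table (by increasing span):
  cell(0,0) b: {T2}  orig:{}
  cell(1,1) c: {T1}  orig:{}
  cell(2,2) a: {T0}  orig:{}
  cell(0,1) bc: ∅
  cell(1,2) ca: {A}
  cell(0,2) bca: {S}

S ∈ T[0,2] ⇒ YES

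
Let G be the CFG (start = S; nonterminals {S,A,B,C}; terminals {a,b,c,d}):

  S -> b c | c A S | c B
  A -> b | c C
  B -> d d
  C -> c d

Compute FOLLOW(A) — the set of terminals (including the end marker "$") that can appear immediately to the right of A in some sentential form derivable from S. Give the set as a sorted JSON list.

Compute FIRST by fixpoint:
round 1:
  A via A→b: +{b}
  A via A→c C: +{c}
  B via B→d d: +{d}
  C via C→c d: +{c}
  S via S→b c: +{b}
  S via S→c A S: +{c}
  S: {b,c}  A: {b,c}  B: {d}  C: {c}
round 2: (stable)
  S: {b,c}  A: {b,c}  B: {d}  C: {c}

Compute FOLLOW by fixpoint:
initialize: $ ∈ FOLLOW(S)
[1]
  S→c A S: FOLLOW(A) ⊇ FIRST(S) = {b,c}; new: +{b,c}
  S→c B: FOLLOW(B) ⊇ FOLLOW(S) ⊇ {$}; new: +{$}
  FOLLOW(S)={$}  FOLLOW(A)={b,c}  FOLLOW(B)={$}  FOLLOW(C)={}
[2]
  A→c C: FOLLOW(C) ⊇ FOLLOW(A) ⊇ {b,c}; new: +{b,c}
  FOLLOW(S)={$}  FOLLOW(A)={b,c}  FOLLOW(B)={$}  FOLLOW(C)={b,c}
[3] (no change)
  FOLLOW(S)={$}  FOLLOW(A)={b,c}  FOLLOW(B)={$}  FOLLOW(C)={b,c}

FOLLOW(A) = ["b", "c"]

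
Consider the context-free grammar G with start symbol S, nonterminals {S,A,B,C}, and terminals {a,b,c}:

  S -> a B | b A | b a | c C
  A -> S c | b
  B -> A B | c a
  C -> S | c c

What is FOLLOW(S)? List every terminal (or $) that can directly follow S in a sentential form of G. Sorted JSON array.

Compute FIRST by fixpoint:
round 1:
  A via A→b: +{b}
  B via B→A B: +{b}
  B via B→c a: +{c}
  C via C→c c: +{c}
  S via S→a B: +{a}
  S via S→b A: +{b}
  S via S→c C: +{c}
  S: {a,b,c}  A: {b}  B: {b,c}  C: {c}
round 2:
  A via A→S c: +{a,c}
  B via B→A B: +{a}
  C via C→S: +{a,b}
  S: {a,b,c}  A: {a,b,c}  B: {a,b,c}  C: {a,b,c}
round 3: done
  S: {a,b,c}  A: {a,b,c}  B: {a,b,c}  C: {a,b,c}

Compute FOLLOW by fixpoint:
initialize: $ ∈ FOLLOW(S)
iter 1:
  A→S c: FOLLOW(S) ⊇ FIRST(c) = {c}; new: +{c}
  B→A B: FOLLOW(A) ⊇ FIRST(B) = {a,b,c}; new: +{a,b,c}
  S→a B: FOLLOW(B) ⊇ FOLLOW(S) ⊇ {$,c}; new: +{$,c}
  S→b A: FOLLOW(A) ⊇ FOLLOW(S) ⊇ {$,c}; new: +{$}
  S→c C: FOLLOW(C) ⊇ FOLLOW(S) ⊇ {$,c}; new: +{$,c}
  FOLLOW(S)={$,c}  FOLLOW(A)={$,a,b,c}  FOLLOW(B)={$,c}  FOLLOW(C)={$,c}
iter 2: (no change)
  FOLLOW(S)={$,c}  FOLLOW(A)={$,a,b,c}  FOLLOW(B)={$,c}  FOLLOW(C)={$,c}

FOLLOW(S) = ["$", "c"]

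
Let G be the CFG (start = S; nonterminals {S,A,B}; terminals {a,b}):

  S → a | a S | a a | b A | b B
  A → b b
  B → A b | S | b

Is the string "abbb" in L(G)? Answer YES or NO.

Convert to CNF:
  S -> T0 A | T0 B | T1 S | T1 T1 | a
  A -> T0 T0
  B -> A T0 | T0 A | T0 B | T1 S | T1 T1 | a | b
  T0 -> b
  T1 -> a

CYK table (by increasing span):
  cell(0,0) a: {B,S,T1}  orig:{B,S}
  cell(1,1) b: {B,T0}  orig:{B}
  cell(2,2) b: {B,T0}  orig:{B}
  cell(3,3) b: {B,T0}  orig:{B}
  cell(0,1) ab: ∅
  cell(1,2) bb: {A,B,S}
  cell(2,3) bb: {A,B,S}
  cell(0,2) abb: {B,S}
  cell(1,3) bbb: {B,S}
  cell(0,3) abbb: {B,S}

S ∈ T[0,3] ⇒ YES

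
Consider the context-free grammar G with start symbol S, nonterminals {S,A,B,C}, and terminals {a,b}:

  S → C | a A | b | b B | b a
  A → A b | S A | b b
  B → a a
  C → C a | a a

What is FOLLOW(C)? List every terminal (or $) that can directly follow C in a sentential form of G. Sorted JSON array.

Compute FIRST by fixpoint:
[1]
  A via A→b b: +{b}
  B via B→a a: +{a}
  C via C→a a: +{a}
  S via S→C: +{a}
  S via S→b: +{b}
  S: {a,b}  A: {b}  B: {a}  C: {a}
[2]
  A via A→S A: +{a}
  S: {a,b}  A: {a,b}  B: {a}  C: {a}
[3] (no change)
  S: {a,b}  A: {a,b}  B: {a}  C: {a}

Compute FOLLOW by fixpoint:
seed FOLLOW(S) with $
round 1:
  A→A b: FOLLOW(A) ⊇ FIRST(b) = {b}; new: +{b}
  A→S A: FOLLOW(S) ⊇ FIRST(A) = {a,b}; new: +{a,b}
  C→C a: FOLLOW(C) ⊇ FIRST(a) = {a}; new: +{a}
  S→C: FOLLOW(C) ⊇ FOLLOW(S) ⊇ {$,a,b}; new: +{$,b}
  S→a A: FOLLOW(A) ⊇ FOLLOW(S) ⊇ {$,a,b}; new: +{$,a}
  S→b B: FOLLOW(B) ⊇ FOLLOW(S) ⊇ {$,a,b}; new: +{$,a,b}
  FOLLOW[S]={$,a,b}  FOLLOW[A]={$,a,b}  FOLLOW[B]={$,a,b}  FOLLOW[C]={$,a,b}
round 2: — fixpoint
  FOLLOW[S]={$,a,b}  FOLLOW[A]={$,a,b}  FOLLOW[B]={$,a,b}  FOLLOW[C]={$,a,b}

FOLLOW(C) = ["$", "a", "b"]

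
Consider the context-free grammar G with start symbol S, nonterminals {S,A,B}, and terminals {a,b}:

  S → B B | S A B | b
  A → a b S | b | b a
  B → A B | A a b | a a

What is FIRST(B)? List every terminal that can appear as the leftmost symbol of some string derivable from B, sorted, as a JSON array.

FIRST sets, iterate to fixpoint:
pass 1:
  A via A→a b S: +{a}
  A via A→b: +{b}
  B via B→A B: +{a,b}
  S via S→B B: +{a,b}
  FIRST[S]={a,b}  FIRST[A]={a,b}  FIRST[B]={a,b}
pass 2: done
  FIRST[S]={a,b}  FIRST[A]={a,b}  FIRST[B]={a,b}

FIRST(B) = ["a", "b"]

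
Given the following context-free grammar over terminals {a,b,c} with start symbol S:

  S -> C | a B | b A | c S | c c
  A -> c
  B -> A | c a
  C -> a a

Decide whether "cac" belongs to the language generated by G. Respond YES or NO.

CNF form of G:
  S -> T0 S | T0 T0 | T1 B | T1 T1 | T2 A
  A -> c
  B -> T0 T1 | c
  C -> T1 T1
  T0 -> c
  T1 -> a
  T2 -> b

CYK fill:
  [0..0]={A,B,T0}  "c"  orig:{A,B}
  [1..1]={T1}  "a"  orig:{}
  [2..2]={A,B,T0}  "c"  orig:{A,B}
  [0..1]={B}  "ca"
  [1..2]={S}  "ac"
  [0..2]={S}  "cac"

S ∈ T[0,2] ⇒ YES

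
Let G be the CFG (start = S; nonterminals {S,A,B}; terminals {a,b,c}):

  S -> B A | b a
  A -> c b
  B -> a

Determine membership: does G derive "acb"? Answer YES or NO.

Convert to CNF:
  S -> B A | T1 T2
  A -> T0 T1
  B -> a
  T0 -> c
  T1 -> b
  T2 -> a

CYK table (by increasing span):
  [0..0]={B,T2}  "a"  orig:{B}
  [1..1]={T0}  "c"  orig:{}
  [2..2]={T1}  "b"  orig:{}
  [0..1]=∅  "ac"
  [1..2]={A}  "cb"
  [0..2]={S}  "acb"

S ∈ T[0,2] ⇒ YES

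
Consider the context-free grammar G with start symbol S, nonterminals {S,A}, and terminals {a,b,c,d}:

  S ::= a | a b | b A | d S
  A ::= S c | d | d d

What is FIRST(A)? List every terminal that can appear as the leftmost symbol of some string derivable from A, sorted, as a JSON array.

Compute FIRST by fixpoint:
iter 1:
  A via A→d: +{d}
  S via S→a: +{a}
  S via S→b A: +{b}
  S via S→d S: +{d}
  FIRST(S)={a,b,d}  FIRST(A)={d}
iter 2:
  A via A→S c: +{a,b}
  FIRST(S)={a,b,d}  FIRST(A)={a,b,d}
iter 3: (stable)
  FIRST(S)={a,b,d}  FIRST(A)={a,b,d}

FIRST(A) = ["a", "b", "d"]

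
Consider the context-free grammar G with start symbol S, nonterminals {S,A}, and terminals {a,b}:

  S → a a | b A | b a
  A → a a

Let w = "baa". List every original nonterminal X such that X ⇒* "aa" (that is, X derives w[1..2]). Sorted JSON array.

Convert to CNF:
  S -> T0 T0 | T1 A | T1 T0
  A -> T0 T0
  T0 -> a
  T1 -> b

Fill CYK table bottom-up (cells [i..j] with 1 ≤ i ≤ j ≤ 2 only):
  T[1,1] 'a' = {T0}  orig:{}
  T[2,2] 'a' = {T0}  orig:{}
  T[1,2] 'aa' = {A,S}

Original NTs in T[1,2] deriving "aa": ["A", "S"]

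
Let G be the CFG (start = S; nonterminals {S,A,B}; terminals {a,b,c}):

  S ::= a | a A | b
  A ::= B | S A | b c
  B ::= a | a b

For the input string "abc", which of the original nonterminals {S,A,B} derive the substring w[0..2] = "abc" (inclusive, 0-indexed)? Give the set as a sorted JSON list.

CNF form of G:
  S -> T0 A | a | b
  A -> S A | T0 T1 | T1 T2 | a
  B -> T0 T1 | a
  T0 -> a
  T1 -> b
  T2 -> c

CYK table (by increasing span) — only the sub-triangle for w[0..2]:
  cell(0,0) a: {A,B,S,T0}  orig:{A,B,S}
  cell(1,1) b: {S,T1}  orig:{S}
  cell(2,2) c: {T2}  orig:{}
  cell(0,1) ab: {A,B}
  cell(1,2) bc: {A}
  cell(0,2) abc: {A,S}

Original NTs in T[0,2] deriving "abc": ["A", "S"]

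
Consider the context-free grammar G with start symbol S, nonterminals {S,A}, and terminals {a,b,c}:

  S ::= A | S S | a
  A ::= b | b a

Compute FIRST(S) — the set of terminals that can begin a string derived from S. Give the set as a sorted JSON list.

FIRST iteration:
pass 1:
  A via A→b: +{b}
  S via S→A: +{b}
  S via S→a: +{a}
  S: {a,b}  A: {b}
pass 2: done
  S: {a,b}  A: {b}

FIRST(S) = ["a", "b"]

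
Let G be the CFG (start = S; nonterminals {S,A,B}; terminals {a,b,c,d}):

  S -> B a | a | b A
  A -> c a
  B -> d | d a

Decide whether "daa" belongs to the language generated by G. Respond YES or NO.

CNF form of G:
  S -> B T1 | T3 A | a
  A -> T0 T1
  B -> T2 T1 | d
  T0 -> c
  T1 -> a
  T2 -> d
  T3 -> b

Fill CYK table bottom-up:
  T[0,0] 'd' = {B,T2}  orig:{B}
  T[1,1] 'a' = {S,T1}  orig:{S}
  T[2,2] 'a' = {S,T1}  orig:{S}
  T[0,1] 'da' = {B,S}
  T[1,2] 'aa' = ∅
  T[0,2] 'daa' = {S}

S ∈ T[0,2] ⇒ YES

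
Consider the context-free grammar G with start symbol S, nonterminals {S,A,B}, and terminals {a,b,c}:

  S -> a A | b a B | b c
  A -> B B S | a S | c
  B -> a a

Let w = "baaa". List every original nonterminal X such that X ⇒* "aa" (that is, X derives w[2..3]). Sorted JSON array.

CNF form of G:
  S -> T0 A | T1 T2 | T1 X4
  A -> B X3 | T0 S | c
  B -> T0 T0
  T0 -> a
  T1 -> b
  T2 -> c
  X3 -> B S
  X4 -> T0 B

CYK fill, restricted to cells inside w[2..3]:
  cell(2,2) a: {T0}  orig:{}
  cell(3,3) a: {T0}  orig:{}
  cell(2,3) aa: {B}

Original NTs in T[2,3] deriving "aa": ["B"]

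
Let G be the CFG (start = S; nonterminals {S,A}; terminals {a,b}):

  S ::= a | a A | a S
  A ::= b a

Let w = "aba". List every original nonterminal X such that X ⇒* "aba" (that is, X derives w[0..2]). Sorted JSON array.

Convert to CNF:
  S -> T1 A | T1 S | a
  A -> T0 T1
  T0 -> b
  T1 -> a

CYK table (by increasing span), restricted to cells inside w[0..2]:
  T[0,0] 'a' = {S,T1}  orig:{S}
  T[1,1] 'b' = {T0}  orig:{}
  T[2,2] 'a' = {S,T1}  orig:{S}
  T[0,1] 'ab' = ∅
  T[1,2] 'ba' = {A}
  T[0,2] 'aba' = {S}

Original NTs in T[0,2] deriving "aba": ["S"]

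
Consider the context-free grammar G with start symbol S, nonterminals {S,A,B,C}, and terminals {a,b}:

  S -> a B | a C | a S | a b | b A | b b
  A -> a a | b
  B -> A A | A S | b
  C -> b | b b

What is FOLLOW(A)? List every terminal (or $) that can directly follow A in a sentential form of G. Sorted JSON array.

Compute FIRST by fixpoint:
pass 1:
  A via A→a a: +{a}
  A via A→b: +{b}
  B via B→A A: +{a,b}
  C via C→b: +{b}
  S via S→a B: +{a}
  S via S→b A: +{b}
  S: {a,b}  A: {a,b}  B: {a,b}  C: {b}
pass 2: (no change)
  S: {a,b}  A: {a,b}  B: {a,b}  C: {b}

FOLLOW iteration:
seed FOLLOW(S) with $
pass 1:
  B→A A: FOLLOW(A) ⊇ FIRST(A) = {a,b}; new: +{a,b}
  S→a B: FOLLOW(B) ⊇ FOLLOW(S) ⊇ {$}; new: +{$}
  S→a C: FOLLOW(C) ⊇ FOLLOW(S) ⊇ {$}; new: +{$}
  S→b A: FOLLOW(A) ⊇ FOLLOW(S) ⊇ {$}; new: +{$}
  FOLLOW[S]={$}  FOLLOW[A]={$,a,b}  FOLLOW[B]={$}  FOLLOW[C]={$}
pass 2: done
  FOLLOW[S]={$}  FOLLOW[A]={$,a,b}  FOLLOW[B]={$}  FOLLOW[C]={$}

FOLLOW(A) = ["$", "a", "b"]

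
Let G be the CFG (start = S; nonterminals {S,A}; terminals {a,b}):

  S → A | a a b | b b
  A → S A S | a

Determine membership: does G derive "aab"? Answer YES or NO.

Convert to CNF:
  S -> S X3 | T0 X4 | T1 T1 | a
  A -> S X2 | a
  T0 -> a
  T1 -> b
  X2 -> A S
  X3 -> A S
  X4 -> T0 T1

CYK table (by increasing span):
  cell(0,0) a: {A,S,T0}  orig:{A,S}
  cell(1,1) a: {A,S,T0}  orig:{A,S}
  cell(2,2) b: {T1}  orig:{}
  cell(0,1) aa: {X2,X3}  orig:{}
  cell(1,2) ab: {X4}  orig:{}
  cell(0,2) aab: {S}

S ∈ T[0,2] ⇒ YES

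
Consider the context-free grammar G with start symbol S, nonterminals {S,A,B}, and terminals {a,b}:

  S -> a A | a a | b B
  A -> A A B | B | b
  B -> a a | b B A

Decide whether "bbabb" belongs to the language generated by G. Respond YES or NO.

CNF form of G:
  S -> T0 A | T0 T0 | T1 B
  A -> A X2 | T0 T0 | T1 X3 | b
  B -> T0 T0 | T1 X4
  T0 -> a
  T1 -> b
  X2 -> A B
  X3 -> B A
  X4 -> B A

CYK fill:
  cell(0,0) b: {A,T1}  orig:{A}
  cell(1,1) b: {A,T1}  orig:{A}
  cell(2,2) a: {T0}  orig:{}
  cell(3,3) b: {A,T1}  orig:{A}
  cell(4,4) b: {A,T1}  orig:{A}
  cell(0,1) bb: ∅
  cell(1,2) ba: ∅
  cell(2,3) ab: {S}
  cell(3,4) bb: ∅
  cell(0,2) bba: ∅
  cell(1,3) bab: ∅
  cell(2,4) abb: ∅
  cell(0,3) bbab: ∅
  cell(1,4) babb: ∅
  cell(0,4) bbabb: ∅

S ∉ T[0,4] ⇒ NO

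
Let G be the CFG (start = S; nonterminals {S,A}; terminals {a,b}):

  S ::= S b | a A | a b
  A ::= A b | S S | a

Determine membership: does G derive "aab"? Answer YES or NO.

Convert to CNF:
  S -> S T0 | T1 A | T1 T0
  A -> A T0 | S S | a
  T0 -> b
  T1 -> a

CYK table (by increasing span):
  [0..0]={A,T1}  "a"  orig:{A}
  [1..1]={A,T1}  "a"  orig:{A}
  [2..2]={T0}  "b"  orig:{}
  [0..1]={S}  "aa"
  [1..2]={A,S}  "ab"
  [0..2]={S}  "aab"

S ∈ T[0,2] ⇒ YES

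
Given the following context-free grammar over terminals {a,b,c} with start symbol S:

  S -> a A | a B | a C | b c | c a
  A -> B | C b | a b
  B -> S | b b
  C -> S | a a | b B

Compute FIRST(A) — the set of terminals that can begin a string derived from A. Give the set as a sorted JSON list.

Compute FIRST by fixpoint:
[1]
  A via A→a b: +{a}
  B via B→b b: +{b}
  C via C→a a: +{a}
  C via C→b B: +{b}
  S via S→a A: +{a}
  S via S→b c: +{b}
  S via S→c a: +{c}
  FIRST(S)={a,b,c}  FIRST(A)={a}  FIRST(B)={b}  FIRST(C)={a,b}
[2]
  A via A→B: +{b}
  B via B→S: +{a,c}
  C via C→S: +{c}
  FIRST(S)={a,b,c}  FIRST(A)={a,b}  FIRST(B)={a,b,c}  FIRST(C)={a,b,c}
[3]
  A via A→B: +{c}
  FIRST(S)={a,b,c}  FIRST(A)={a,b,c}  FIRST(B)={a,b,c}  FIRST(C)={a,b,c}
[4] done
  FIRST(S)={a,b,c}  FIRST(A)={a,b,c}  FIRST(B)={a,b,c}  FIRST(C)={a,b,c}

FIRST(A) = ["a", "b", "c"]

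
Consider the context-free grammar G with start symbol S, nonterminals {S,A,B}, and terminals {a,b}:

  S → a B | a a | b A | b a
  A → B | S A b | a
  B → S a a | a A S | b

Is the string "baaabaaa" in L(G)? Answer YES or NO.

Convert to CNF:
  S -> T0 A | T0 T1 | T1 B | T1 T1
  A -> S X2 | S X3 | T1 X4 | a | b
  B -> S X5 | T1 X6 | b
  T0 -> b
  T1 -> a
  X2 -> A T0
  X3 -> T1 T1
  X4 -> A S
  X5 -> T1 T1
  X6 -> A S

Fill CYK table bottom-up:
  T[0,0] 'b' = {A,B,T0}  orig:{A,B}
  T[1,1] 'a' = {A,T1}  orig:{A}
  T[2,2] 'a' = {A,T1}  orig:{A}
  T[3,3] 'a' = {A,T1}  orig:{A}
  T[4,4] 'b' = {A,B,T0}  orig:{A,B}
  T[5,5] 'a' = {A,T1}  orig:{A}
  T[6,6] 'a' = {A,T1}  orig:{A}
  T[7,7] 'a' = {A,T1}  orig:{A}
  T[0,1] 'ba' = {S}
  T[1,2] 'aa' = {S,X3,X5}  orig:{S}
  T[2,3] 'aa' = {S,X3,X5}  orig:{S}
  T[3,4] 'ab' = {S,X2}  orig:{S}
  T[4,5] 'ba' = {S}
  T[5,6] 'aa' = {S,X3,X5}  orig:{S}
  T[6,7] 'aa' = {S,X3,X5}  orig:{S}
  T[0,2] 'baa' = {X4,X6}  orig:{}
  T[1,3] 'aaa' = {X4,X6}  orig:{}
  T[2,4] 'aab' = {X4,X6}  orig:{}
  T[3,5] 'aba' = {X4,X6}  orig:{}
  T[4,6] 'baa' = {X4,X6}  orig:{}
  T[5,7] 'aaa' = {X4,X6}  orig:{}
  T[0,3] 'baaa' = {A,B}
  T[1,4] 'aaab' = {A,B}
  T[2,5] 'aaba' = {A,B}
  T[3,6] 'abaa' = {A,B}
  T[4,7] 'baaa' = {A,B}
  T[0,4] 'baaab' = {S,X2}  orig:{S}
  T[1,5] 'aaaba' = {S}
  T[2,6] 'aabaa' = {S}
  T[3,7] 'abaaa' = {S}
  T[0,5] 'baaaba' = {X4,X6}  orig:{}
  T[1,6] 'aaabaa' = {X4,X6}  orig:{}
  T[2,7] 'aabaaa' = {X4,X6}  orig:{}
  T[0,6] 'baaabaa' = {A,B}
  T[1,7] 'aaabaaa' = {A,B}
  T[0,7] 'baaabaaa' = {S}

S ∈ T[0,7] ⇒ YES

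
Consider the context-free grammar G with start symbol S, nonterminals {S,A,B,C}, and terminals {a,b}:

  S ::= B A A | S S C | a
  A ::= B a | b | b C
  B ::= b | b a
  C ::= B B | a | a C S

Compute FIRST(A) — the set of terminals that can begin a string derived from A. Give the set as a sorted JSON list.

Compute FIRST by fixpoint:
round 1:
  A via A→b: +{b}
  B via B→b: +{b}
  C via C→B B: +{b}
  C via C→a: +{a}
  S via S→B A A: +{b}
  S via S→a: +{a}
  S: {a,b}  A: {b}  B: {b}  C: {a,b}
round 2: done
  S: {a,b}  A: {b}  B: {b}  C: {a,b}

FIRST(A) = ["b"]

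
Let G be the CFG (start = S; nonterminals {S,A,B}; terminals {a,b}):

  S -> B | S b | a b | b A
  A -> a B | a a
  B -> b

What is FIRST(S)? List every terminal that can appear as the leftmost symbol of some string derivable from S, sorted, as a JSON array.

FIRST sets, iterate to fixpoint:
[1]
  A via A→a B: +{a}
  B via B→b: +{b}
  S via S→B: +{b}
  S via S→a b: +{a}
  FIRST[S]={a,b}  FIRST[A]={a}  FIRST[B]={b}
[2] — fixpoint
  FIRST[S]={a,b}  FIRST[A]={a}  FIRST[B]={b}

FIRST(S) = ["a", "b"]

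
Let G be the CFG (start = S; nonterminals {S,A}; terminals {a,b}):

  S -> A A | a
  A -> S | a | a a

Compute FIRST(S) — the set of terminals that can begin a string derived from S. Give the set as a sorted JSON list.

FIRST iteration:
iter 1:
  A via A→a: +{a}
  S via S→A A: +{a}
  FIRST[S]={a}  FIRST[A]={a}
iter 2: (stable)
  FIRST[S]={a}  FIRST[A]={a}

FIRST(S) = ["a"]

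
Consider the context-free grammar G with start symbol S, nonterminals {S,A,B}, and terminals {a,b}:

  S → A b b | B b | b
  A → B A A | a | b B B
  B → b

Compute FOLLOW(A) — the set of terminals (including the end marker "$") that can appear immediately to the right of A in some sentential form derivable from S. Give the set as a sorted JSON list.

FIRST iteration:
round 1:
  A via A→a: +{a}
  A via A→b B B: +{b}
  B via B→b: +{b}
  S via S→A b b: +{a,b}
  FIRST(S)={a,b}  FIRST(A)={a,b}  FIRST(B)={b}
round 2: (no change)
  FIRST(S)={a,b}  FIRST(A)={a,b}  FIRST(B)={b}

Compute FOLLOW by fixpoint:
initialize: $ ∈ FOLLOW(S)
pass 1:
  A→B A A: FOLLOW(B) ⊇ FIRST(A) = {a,b}; new: +{a,b}
  A→B A A: FOLLOW(A) ⊇ FIRST(A) = {a,b}; new: +{a,b}
  FOLLOW(S)={$}  FOLLOW(A)={a,b}  FOLLOW(B)={a,b}
pass 2: — fixpoint
  FOLLOW(S)={$}  FOLLOW(A)={a,b}  FOLLOW(B)={a,b}

FOLLOW(A) = ["a", "b"]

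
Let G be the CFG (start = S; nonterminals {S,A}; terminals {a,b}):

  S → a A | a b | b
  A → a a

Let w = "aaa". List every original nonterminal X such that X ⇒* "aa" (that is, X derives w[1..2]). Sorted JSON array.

Convert to CNF:
  S -> T0 A | T0 T1 | b
  A -> T0 T0
  T0 -> a
  T1 -> b

CYK table (by increasing span) (cells [i..j] with 1 ≤ i ≤ j ≤ 2 only):
  T[1,1] 'a' = {T0}  orig:{}
  T[2,2] 'a' = {T0}  orig:{}
  T[1,2] 'aa' = {A}

Original NTs in T[1,2] deriving "aa": ["A"]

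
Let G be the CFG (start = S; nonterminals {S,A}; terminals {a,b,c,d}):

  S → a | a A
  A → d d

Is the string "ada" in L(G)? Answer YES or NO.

Convert to CNF:
  S -> T1 A | a
  A -> T0 T0
  T0 -> d
  T1 -> a

Fill CYK table bottom-up:
  cell(0,0) a: {S,T1}  orig:{S}
  cell(1,1) d: {T0}  orig:{}
  cell(2,2) a: {S,T1}  orig:{S}
  cell(0,1) ad: ∅
  cell(1,2) da: ∅
  cell(0,2) ada: ∅

S ∉ T[0,2] ⇒ NO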